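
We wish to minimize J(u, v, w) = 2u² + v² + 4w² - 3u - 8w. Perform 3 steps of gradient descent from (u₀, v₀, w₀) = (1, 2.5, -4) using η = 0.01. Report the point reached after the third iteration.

(0.971184, 2.35298, -2.89344)

∇J = (4u - 3, 2v, 8w - 8)
Step 1: at (1, 2.5, -4), ∇J = (1, 5, -40) → (1, 2.5, -4) − 0.01·(1, 5, -40) = (0.99, 2.45, -3.6)
Step 2: at (0.99, 2.45, -3.6), ∇J = (0.96, 4.9, -36.8) → (0.99, 2.45, -3.6) − 0.01·(0.96, 4.9, -36.8) = (0.9804, 2.401, -3.232)
Step 3: at (0.9804, 2.401, -3.232), ∇J = (0.9216, 4.802, -33.856) → (0.9804, 2.401, -3.232) − 0.01·(0.9216, 4.802, -33.856) = (0.971184, 2.35298, -2.89344)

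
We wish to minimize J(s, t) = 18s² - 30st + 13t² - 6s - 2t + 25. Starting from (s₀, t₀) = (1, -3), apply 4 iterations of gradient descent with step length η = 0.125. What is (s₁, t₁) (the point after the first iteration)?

∇J = (36s - 30t - 6, -30s + 26t - 2)
(s₁, t₁) = (1, -3) − 0.125·(120, -110) = (-14, 10.75)

(-14, 10.75)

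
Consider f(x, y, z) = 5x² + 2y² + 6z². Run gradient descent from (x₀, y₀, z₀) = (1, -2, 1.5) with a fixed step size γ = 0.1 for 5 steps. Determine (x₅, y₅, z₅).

(0, -0.15552, -0.00048)

∇f = (10x, 4y, 12z)
(x₁, y₁, z₁) = (1, -2, 1.5) − 0.1·(10, -8, 18) = (0, -1.2, -0.3)
(x₂, y₂, z₂) = (0, -1.2, -0.3) − 0.1·(0, -4.8, -3.6) = (0, -0.72, 0.06)
(x₃, y₃, z₃) = (0, -0.72, 0.06) − 0.1·(0, -2.88, 0.72) = (0, -0.432, -0.012)
(x₄, y₄, z₄) = (0, -0.432, -0.012) − 0.1·(0, -1.728, -0.144) = (0, -0.2592, 0.0024)
(x₅, y₅, z₅) = (0, -0.2592, 0.0024) − 0.1·(0, -1.0368, 0.0288) = (0, -0.15552, -0.00048)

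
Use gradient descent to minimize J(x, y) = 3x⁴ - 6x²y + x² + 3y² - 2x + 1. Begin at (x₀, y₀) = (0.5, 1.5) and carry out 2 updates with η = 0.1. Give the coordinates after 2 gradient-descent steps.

(-0.45745, 1.3935)

∇J = (12x³ - 12xy + 2x - 2, -6x² + 6y)
(x₁, y₁) = (0.5, 1.5) − 0.1·(-8.5, 7.5) = (1.35, 0.75)
(x₂, y₂) = (1.35, 0.75) − 0.1·(18.0745, -6.435) = (-0.45745, 1.3935)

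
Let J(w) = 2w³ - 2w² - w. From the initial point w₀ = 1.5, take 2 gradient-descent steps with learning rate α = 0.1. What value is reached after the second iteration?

0.8565

J′(w) = 6w² - 4w - 1
w₁ = 1.5 − 0.1·6.5 = 0.85
w₂ = 0.85 − 0.1·(-0.065) = 0.8565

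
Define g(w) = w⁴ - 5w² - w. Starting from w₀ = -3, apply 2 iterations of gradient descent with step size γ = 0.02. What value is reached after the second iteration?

-1.45493696

g′(w) = 4w³ - 10w - 1
Step 1: g′(-3) = -79; w₁ = -3 − 0.02·(-79) = -1.42
Step 2: g′(-1.42) = 1.746848; w₂ = -1.42 − 0.02·1.746848 = -1.45493696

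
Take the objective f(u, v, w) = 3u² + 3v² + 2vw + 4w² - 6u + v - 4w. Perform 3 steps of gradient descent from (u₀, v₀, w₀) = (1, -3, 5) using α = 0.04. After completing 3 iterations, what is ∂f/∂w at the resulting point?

10.715392

∇f = (6u - 6, 6v + 2w + 1, 2v + 8w - 4)
Step 1: at (1, -3, 5), ∇f = (0, -7, 30) → (1, -3, 5) − 0.04·(0, -7, 30) = (1, -2.72, 3.8)
Step 2: at (1, -2.72, 3.8), ∇f = (0, -7.72, 20.96) → (1, -2.72, 3.8) − 0.04·(0, -7.72, 20.96) = (1, -2.4112, 2.9616)
Step 3: at (1, -2.4112, 2.9616), ∇f = (0, -7.544, 14.8704) → (1, -2.4112, 2.9616) − 0.04·(0, -7.544, 14.8704) = (1, -2.10944, 2.366784)
∂f/∂w at (1, -2.10944, 2.366784) = 10.715392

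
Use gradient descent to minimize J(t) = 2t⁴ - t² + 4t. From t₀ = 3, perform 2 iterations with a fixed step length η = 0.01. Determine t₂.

J′(t) = 8t³ - 2t + 4
t₁ = 3 − 0.01·214 = 0.86
t₂ = 0.86 − 0.01·7.368448 = 0.78631552

0.78631552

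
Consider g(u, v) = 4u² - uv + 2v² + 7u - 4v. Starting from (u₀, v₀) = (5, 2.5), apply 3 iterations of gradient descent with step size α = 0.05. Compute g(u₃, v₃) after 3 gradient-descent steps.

∇g = (8u - v + 7, -u + 4v - 4)
Step 1: at (5, 2.5), ∇g = (44.5, 1) → (5, 2.5) − 0.05·(44.5, 1) = (2.775, 2.45)
Step 2: at (2.775, 2.45), ∇g = (26.75, 3.025) → (2.775, 2.45) − 0.05·(26.75, 3.025) = (1.4375, 2.29875)
Step 3: at (1.4375, 2.29875), ∇g = (16.20125, 3.7575) → (1.4375, 2.29875) − 0.05·(16.20125, 3.7575) = (0.6274375, 2.110875)
g(0.6274375, 2.110875) = 5.1104181640625

5.1104181640625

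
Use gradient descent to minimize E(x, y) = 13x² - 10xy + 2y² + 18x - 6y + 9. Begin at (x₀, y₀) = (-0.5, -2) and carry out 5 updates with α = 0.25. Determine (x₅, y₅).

(-9381.75, 3624.078125)

∇E = (26x - 10y + 18, -10x + 4y - 6)
Step 1: at (-0.5, -2), ∇E = (25, -9) → (-0.5, -2) − 0.25·(25, -9) = (-6.75, 0.25)
Step 2: at (-6.75, 0.25), ∇E = (-160, 62.5) → (-6.75, 0.25) − 0.25·(-160, 62.5) = (33.25, -15.375)
Step 3: at (33.25, -15.375), ∇E = (1036.25, -400) → (33.25, -15.375) − 0.25·(1036.25, -400) = (-225.8125, 84.625)
Step 4: at (-225.8125, 84.625), ∇E = (-6699.375, 2590.625) → (-225.8125, 84.625) − 0.25·(-6699.375, 2590.625) = (1449.03125, -563.03125)
Step 5: at (1449.03125, -563.03125), ∇E = (43323.125, -16748.4375) → (1449.03125, -563.03125) − 0.25·(43323.125, -16748.4375) = (-9381.75, 3624.078125)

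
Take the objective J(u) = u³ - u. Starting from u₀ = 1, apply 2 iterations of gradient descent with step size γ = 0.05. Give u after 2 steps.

0.8285

J′(u) = 3u² - 1
Step 1: J′(1) = 2; u₁ = 1 − 0.05·2 = 0.9
Step 2: J′(0.9) = 1.43; u₂ = 0.9 − 0.05·1.43 = 0.8285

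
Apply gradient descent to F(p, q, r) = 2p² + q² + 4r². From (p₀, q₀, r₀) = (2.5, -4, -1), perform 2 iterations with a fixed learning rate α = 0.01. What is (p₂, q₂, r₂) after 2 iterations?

(2.304, -3.8416, -0.8464)

∇F = (4p, 2q, 8r)
(p₁, q₁, r₁) = (2.5, -4, -1) − 0.01·(10, -8, -8) = (2.4, -3.92, -0.92)
(p₂, q₂, r₂) = (2.4, -3.92, -0.92) − 0.01·(9.6, -7.84, -7.36) = (2.304, -3.8416, -0.8464)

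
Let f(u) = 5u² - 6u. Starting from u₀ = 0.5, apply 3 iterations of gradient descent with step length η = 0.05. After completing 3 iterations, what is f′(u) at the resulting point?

f′(u) = 10u - 6
Step 1: f′(0.5) = -1; u₁ = 0.5 − 0.05·(-1) = 0.55
Step 2: f′(0.55) = -0.5; u₂ = 0.55 − 0.05·(-0.5) = 0.575
Step 3: f′(0.575) = -0.25; u₃ = 0.575 − 0.05·(-0.25) = 0.5875
f′(u) at (0.5875) = -0.125

-0.125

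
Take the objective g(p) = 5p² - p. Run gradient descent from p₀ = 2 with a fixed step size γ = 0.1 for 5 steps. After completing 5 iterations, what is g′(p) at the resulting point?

0

g′(p) = 10p - 1
Step 1: g′(2) = 19; p₁ = 2 − 0.1·19 = 0.1
Step 2: g′(0.1) = 0; p₂ = 0.1 − 0.1·0 = 0.1
Step 3: g′(0.1) = 0; p₃ = 0.1 − 0.1·0 = 0.1
Step 4: g′(0.1) = 0; p₄ = 0.1 − 0.1·0 = 0.1
Step 5: g′(0.1) = 0; p₅ = 0.1 − 0.1·0 = 0.1
g′(p) at (0.1) = 0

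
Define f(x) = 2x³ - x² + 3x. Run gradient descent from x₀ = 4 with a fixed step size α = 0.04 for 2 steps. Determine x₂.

0.237696

f′(x) = 6x² - 2x + 3
Step 1: f′(4) = 91; x₁ = 4 − 0.04·91 = 0.36
Step 2: f′(0.36) = 3.0576; x₂ = 0.36 − 0.04·3.0576 = 0.237696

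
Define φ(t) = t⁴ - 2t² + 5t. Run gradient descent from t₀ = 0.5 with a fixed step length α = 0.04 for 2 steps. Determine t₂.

φ′(t) = 4t³ - 4t + 5
Step 1: φ′(0.5) = 3.5; t₁ = 0.5 − 0.04·3.5 = 0.36
Step 2: φ′(0.36) = 3.746624; t₂ = 0.36 − 0.04·3.746624 = 0.21013504

0.21013504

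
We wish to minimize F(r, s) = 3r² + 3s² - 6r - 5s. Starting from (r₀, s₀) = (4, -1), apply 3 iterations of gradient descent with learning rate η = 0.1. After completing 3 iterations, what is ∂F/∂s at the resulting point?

-0.704

∇F = (6r - 6, 6s - 5)
Step 1: at (4, -1), ∇F = (18, -11) → (4, -1) − 0.1·(18, -11) = (2.2, 0.1)
Step 2: at (2.2, 0.1), ∇F = (7.2, -4.4) → (2.2, 0.1) − 0.1·(7.2, -4.4) = (1.48, 0.54)
Step 3: at (1.48, 0.54), ∇F = (2.88, -1.76) → (1.48, 0.54) − 0.1·(2.88, -1.76) = (1.192, 0.716)
∂F/∂s at (1.192, 0.716) = -0.704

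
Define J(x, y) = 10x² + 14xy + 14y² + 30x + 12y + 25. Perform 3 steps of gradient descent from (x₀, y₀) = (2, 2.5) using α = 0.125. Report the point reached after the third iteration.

∇J = (20x + 14y + 30, 14x + 28y + 12)
Step 1: at (2, 2.5), ∇J = (105, 110) → (2, 2.5) − 0.125·(105, 110) = (-11.125, -11.25)
Step 2: at (-11.125, -11.25), ∇J = (-350, -458.75) → (-11.125, -11.25) − 0.125·(-350, -458.75) = (32.625, 46.09375)
Step 3: at (32.625, 46.09375), ∇J = (1327.8125, 1759.375) → (32.625, 46.09375) − 0.125·(1327.8125, 1759.375) = (-133.3515625, -173.828125)

(-133.3515625, -173.828125)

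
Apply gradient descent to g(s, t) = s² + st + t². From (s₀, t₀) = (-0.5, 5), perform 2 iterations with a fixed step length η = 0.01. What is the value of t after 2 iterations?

4.8123

∇g = (2s + t, s + 2t)
Step 1: at (-0.5, 5), ∇g = (4, 9.5) → (-0.5, 5) − 0.01·(4, 9.5) = (-0.54, 4.905)
Step 2: at (-0.54, 4.905), ∇g = (3.825, 9.27) → (-0.54, 4.905) − 0.01·(3.825, 9.27) = (-0.57825, 4.8123)
t = 4.8123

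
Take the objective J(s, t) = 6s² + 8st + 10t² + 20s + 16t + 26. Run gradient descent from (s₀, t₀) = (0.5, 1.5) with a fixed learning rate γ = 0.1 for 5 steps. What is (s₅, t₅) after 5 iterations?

∇J = (12s + 8t + 20, 8s + 20t + 16)
(s₁, t₁) = (0.5, 1.5) − 0.1·(38, 50) = (-3.3, -3.5)
(s₂, t₂) = (-3.3, -3.5) − 0.1·(-47.6, -80.4) = (1.46, 4.54)
(s₃, t₃) = (1.46, 4.54) − 0.1·(73.84, 118.48) = (-5.924, -7.308)
(s₄, t₄) = (-5.924, -7.308) − 0.1·(-109.552, -177.552) = (5.0312, 10.4472)
(s₅, t₅) = (5.0312, 10.4472) − 0.1·(163.952, 265.1936) = (-11.364, -16.07216)

(-11.364, -16.07216)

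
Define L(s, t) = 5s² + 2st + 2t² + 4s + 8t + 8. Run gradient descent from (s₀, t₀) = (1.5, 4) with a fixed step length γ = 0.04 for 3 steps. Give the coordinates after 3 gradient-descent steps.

(-0.412896, 1.454656)

∇L = (10s + 2t + 4, 2s + 4t + 8)
Step 1: at (1.5, 4), ∇L = (27, 27) → (1.5, 4) − 0.04·(27, 27) = (0.42, 2.92)
Step 2: at (0.42, 2.92), ∇L = (14.04, 20.52) → (0.42, 2.92) − 0.04·(14.04, 20.52) = (-0.1416, 2.0992)
Step 3: at (-0.1416, 2.0992), ∇L = (6.7824, 16.1136) → (-0.1416, 2.0992) − 0.04·(6.7824, 16.1136) = (-0.412896, 1.454656)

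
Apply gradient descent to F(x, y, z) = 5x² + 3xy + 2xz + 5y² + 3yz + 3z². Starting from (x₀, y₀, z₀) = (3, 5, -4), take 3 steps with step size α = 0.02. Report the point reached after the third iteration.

(1.32872, 2.803792, -3.614864)

∇F = (10x + 3y + 2z, 3x + 10y + 3z, 2x + 3y + 6z)
(x₁, y₁, z₁) = (3, 5, -4) − 0.02·(37, 47, -3) = (2.26, 4.06, -3.94)
(x₂, y₂, z₂) = (2.26, 4.06, -3.94) − 0.02·(26.9, 35.56, -6.94) = (1.722, 3.3488, -3.8012)
(x₃, y₃, z₃) = (1.722, 3.3488, -3.8012) − 0.02·(19.664, 27.2504, -9.3168) = (1.32872, 2.803792, -3.614864)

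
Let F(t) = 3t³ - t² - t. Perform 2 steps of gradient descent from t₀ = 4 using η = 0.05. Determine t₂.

-6.378125

F′(t) = 9t² - 2t - 1
Step 1: F′(4) = 135; t₁ = 4 − 0.05·135 = -2.75
Step 2: F′(-2.75) = 72.5625; t₂ = -2.75 − 0.05·72.5625 = -6.378125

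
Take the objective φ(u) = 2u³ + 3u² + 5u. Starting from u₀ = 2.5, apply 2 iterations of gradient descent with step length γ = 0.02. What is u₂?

0.8693

φ′(u) = 6u² + 6u + 5
Step 1: φ′(2.5) = 57.5; u₁ = 2.5 − 0.02·57.5 = 1.35
Step 2: φ′(1.35) = 24.035; u₂ = 1.35 − 0.02·24.035 = 0.8693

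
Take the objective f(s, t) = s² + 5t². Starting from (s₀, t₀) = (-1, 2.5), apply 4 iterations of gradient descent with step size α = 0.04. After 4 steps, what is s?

-0.71639296

∇f = (2s, 10t)
(s₁, t₁) = (-1, 2.5) − 0.04·(-2, 25) = (-0.92, 1.5)
(s₂, t₂) = (-0.92, 1.5) − 0.04·(-1.84, 15) = (-0.8464, 0.9)
(s₃, t₃) = (-0.8464, 0.9) − 0.04·(-1.6928, 9) = (-0.778688, 0.54)
(s₄, t₄) = (-0.778688, 0.54) − 0.04·(-1.557376, 5.4) = (-0.71639296, 0.324)
s = -0.71639296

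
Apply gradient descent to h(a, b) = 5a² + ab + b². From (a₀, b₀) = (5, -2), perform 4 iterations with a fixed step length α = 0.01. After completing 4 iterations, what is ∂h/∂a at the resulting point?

31.48425432

∇h = (10a + b, a + 2b)
Step 1: at (5, -2), ∇h = (48, 1) → (5, -2) − 0.01·(48, 1) = (4.52, -2.01)
Step 2: at (4.52, -2.01), ∇h = (43.19, 0.5) → (4.52, -2.01) − 0.01·(43.19, 0.5) = (4.0881, -2.015)
Step 3: at (4.0881, -2.015), ∇h = (38.866, 0.0581) → (4.0881, -2.015) − 0.01·(38.866, 0.0581) = (3.69944, -2.015581)
Step 4: at (3.69944, -2.015581), ∇h = (34.978819, -0.331722) → (3.69944, -2.015581) − 0.01·(34.978819, -0.331722) = (3.34965181, -2.01226378)
∂h/∂a at (3.34965181, -2.01226378) = 31.48425432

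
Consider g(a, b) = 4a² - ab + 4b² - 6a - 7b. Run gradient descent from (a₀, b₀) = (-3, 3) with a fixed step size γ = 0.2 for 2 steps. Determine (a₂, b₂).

(-1.16, 2.72)

∇g = (8a - b - 6, -a + 8b - 7)
Step 1: at (-3, 3), ∇g = (-33, 20) → (-3, 3) − 0.2·(-33, 20) = (3.6, -1)
Step 2: at (3.6, -1), ∇g = (23.8, -18.6) → (3.6, -1) − 0.2·(23.8, -18.6) = (-1.16, 2.72)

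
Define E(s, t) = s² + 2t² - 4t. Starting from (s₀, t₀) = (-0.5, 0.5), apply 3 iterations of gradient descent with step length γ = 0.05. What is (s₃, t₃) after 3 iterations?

(-0.3645, 0.744)

∇E = (2s, 4t - 4)
(s₁, t₁) = (-0.5, 0.5) − 0.05·(-1, -2) = (-0.45, 0.6)
(s₂, t₂) = (-0.45, 0.6) − 0.05·(-0.9, -1.6) = (-0.405, 0.68)
(s₃, t₃) = (-0.405, 0.68) − 0.05·(-0.81, -1.28) = (-0.3645, 0.744)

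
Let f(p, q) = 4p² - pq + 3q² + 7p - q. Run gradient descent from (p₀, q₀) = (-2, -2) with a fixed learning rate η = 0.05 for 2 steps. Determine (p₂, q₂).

∇f = (8p - q + 7, -p + 6q - 1)
Step 1: at (-2, -2), ∇f = (-7, -11) → (-2, -2) − 0.05·(-7, -11) = (-1.65, -1.45)
Step 2: at (-1.65, -1.45), ∇f = (-4.75, -8.05) → (-1.65, -1.45) − 0.05·(-4.75, -8.05) = (-1.4125, -1.0475)

(-1.4125, -1.0475)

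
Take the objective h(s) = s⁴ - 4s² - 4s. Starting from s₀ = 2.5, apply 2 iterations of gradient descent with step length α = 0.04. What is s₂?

1.28564224

h′(s) = 4s³ - 8s - 4
Step 1: h′(2.5) = 38.5; s₁ = 2.5 − 0.04·38.5 = 0.96
Step 2: h′(0.96) = -8.141056; s₂ = 0.96 − 0.04·(-8.141056) = 1.28564224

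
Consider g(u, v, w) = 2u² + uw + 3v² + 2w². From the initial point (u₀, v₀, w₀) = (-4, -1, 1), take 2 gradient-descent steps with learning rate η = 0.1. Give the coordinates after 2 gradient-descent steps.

(-1.6, -0.16, 0.85)

∇g = (4u + w, 6v, u + 4w)
Step 1: at (-4, -1, 1), ∇g = (-15, -6, 0) → (-4, -1, 1) − 0.1·(-15, -6, 0) = (-2.5, -0.4, 1)
Step 2: at (-2.5, -0.4, 1), ∇g = (-9, -2.4, 1.5) → (-2.5, -0.4, 1) − 0.1·(-9, -2.4, 1.5) = (-1.6, -0.16, 0.85)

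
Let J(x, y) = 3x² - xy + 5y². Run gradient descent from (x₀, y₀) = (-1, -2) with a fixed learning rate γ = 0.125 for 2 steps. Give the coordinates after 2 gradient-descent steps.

∇J = (6x - y, -x + 10y)
(x₁, y₁) = (-1, -2) − 0.125·(-4, -19) = (-0.5, 0.375)
(x₂, y₂) = (-0.5, 0.375) − 0.125·(-3.375, 4.25) = (-0.078125, -0.15625)

(-0.078125, -0.15625)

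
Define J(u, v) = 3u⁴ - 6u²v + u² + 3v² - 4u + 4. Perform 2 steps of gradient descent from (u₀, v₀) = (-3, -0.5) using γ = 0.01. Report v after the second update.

∇J = (12u³ - 12uv + 2u - 4, -6u² + 6v)
(u₁, v₁) = (-3, -0.5) − 0.01·(-352, -57) = (0.52, 0.07)
(u₂, v₂) = (0.52, 0.07) − 0.01·(-1.709504, -1.2024) = (0.53709504, 0.082024)
v = 0.082024

0.082024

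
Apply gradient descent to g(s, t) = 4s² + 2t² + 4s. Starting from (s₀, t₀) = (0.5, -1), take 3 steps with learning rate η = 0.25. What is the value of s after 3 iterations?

∇g = (8s + 4, 4t)
(s₁, t₁) = (0.5, -1) − 0.25·(8, -4) = (-1.5, 0)
(s₂, t₂) = (-1.5, 0) − 0.25·(-8, 0) = (0.5, 0)
(s₃, t₃) = (0.5, 0) − 0.25·(8, 0) = (-1.5, 0)
s = -1.5

-1.5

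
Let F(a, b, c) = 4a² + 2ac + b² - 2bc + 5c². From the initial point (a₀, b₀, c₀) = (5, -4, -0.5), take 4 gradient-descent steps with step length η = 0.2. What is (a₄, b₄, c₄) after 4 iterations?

∇F = (8a + 2c, 2b - 2c, 2a - 2b + 10c)
(a₁, b₁, c₁) = (5, -4, -0.5) − 0.2·(39, -7, 13) = (-2.8, -2.6, -3.1)
(a₂, b₂, c₂) = (-2.8, -2.6, -3.1) − 0.2·(-28.6, 1, -31.4) = (2.92, -2.8, 3.18)
(a₃, b₃, c₃) = (2.92, -2.8, 3.18) − 0.2·(29.72, -11.96, 43.24) = (-3.024, -0.408, -5.468)
(a₄, b₄, c₄) = (-3.024, -0.408, -5.468) − 0.2·(-35.128, 10.12, -59.912) = (4.0016, -2.432, 6.5144)

(4.0016, -2.432, 6.5144)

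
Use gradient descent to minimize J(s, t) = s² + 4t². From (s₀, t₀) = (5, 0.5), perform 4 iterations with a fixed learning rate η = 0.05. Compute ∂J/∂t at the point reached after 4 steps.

∇J = (2s, 8t)
(s₁, t₁) = (5, 0.5) − 0.05·(10, 4) = (4.5, 0.3)
(s₂, t₂) = (4.5, 0.3) − 0.05·(9, 2.4) = (4.05, 0.18)
(s₃, t₃) = (4.05, 0.18) − 0.05·(8.1, 1.44) = (3.645, 0.108)
(s₄, t₄) = (3.645, 0.108) − 0.05·(7.29, 0.864) = (3.2805, 0.0648)
∂J/∂t at (3.2805, 0.0648) = 0.5184

0.5184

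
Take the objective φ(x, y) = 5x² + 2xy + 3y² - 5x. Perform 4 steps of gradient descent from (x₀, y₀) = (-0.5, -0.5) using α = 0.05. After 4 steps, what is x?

0.4801

∇φ = (10x + 2y - 5, 2x + 6y)
(x₁, y₁) = (-0.5, -0.5) − 0.05·(-11, -4) = (0.05, -0.3)
(x₂, y₂) = (0.05, -0.3) − 0.05·(-5.1, -1.7) = (0.305, -0.215)
(x₃, y₃) = (0.305, -0.215) − 0.05·(-2.38, -0.68) = (0.424, -0.181)
(x₄, y₄) = (0.424, -0.181) − 0.05·(-1.122, -0.238) = (0.4801, -0.1691)
x = 0.4801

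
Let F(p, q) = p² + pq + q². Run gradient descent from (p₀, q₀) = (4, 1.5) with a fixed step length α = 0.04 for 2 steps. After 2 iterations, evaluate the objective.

14.93269248

∇F = (2p + q, p + 2q)
(p₁, q₁) = (4, 1.5) − 0.04·(9.5, 7) = (3.62, 1.22)
(p₂, q₂) = (3.62, 1.22) − 0.04·(8.46, 6.06) = (3.2816, 0.9776)
F(3.2816, 0.9776) = 14.93269248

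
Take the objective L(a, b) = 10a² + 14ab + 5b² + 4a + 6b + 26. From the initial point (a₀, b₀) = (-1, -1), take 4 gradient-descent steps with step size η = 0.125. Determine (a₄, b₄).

(-52.62109375, -38.91015625)

∇L = (20a + 14b + 4, 14a + 10b + 6)
(a₁, b₁) = (-1, -1) − 0.125·(-30, -18) = (2.75, 1.25)
(a₂, b₂) = (2.75, 1.25) − 0.125·(76.5, 57) = (-6.8125, -5.875)
(a₃, b₃) = (-6.8125, -5.875) − 0.125·(-214.5, -148.125) = (20, 12.640625)
(a₄, b₄) = (20, 12.640625) − 0.125·(580.96875, 412.40625) = (-52.62109375, -38.91015625)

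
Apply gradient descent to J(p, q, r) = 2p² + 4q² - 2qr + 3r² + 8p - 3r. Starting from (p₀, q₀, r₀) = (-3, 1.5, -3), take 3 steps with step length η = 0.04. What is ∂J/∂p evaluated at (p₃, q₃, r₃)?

-2.370816

∇J = (4p + 8, 8q - 2r, -2q + 6r - 3)
(p₁, q₁, r₁) = (-3, 1.5, -3) − 0.04·(-4, 18, -24) = (-2.84, 0.78, -2.04)
(p₂, q₂, r₂) = (-2.84, 0.78, -2.04) − 0.04·(-3.36, 10.32, -16.8) = (-2.7056, 0.3672, -1.368)
(p₃, q₃, r₃) = (-2.7056, 0.3672, -1.368) − 0.04·(-2.8224, 5.6736, -11.9424) = (-2.592704, 0.140256, -0.890304)
∂J/∂p at (-2.592704, 0.140256, -0.890304) = -2.370816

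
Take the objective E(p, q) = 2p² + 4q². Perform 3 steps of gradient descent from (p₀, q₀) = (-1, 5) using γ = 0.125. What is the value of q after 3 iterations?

∇E = (4p, 8q)
(p₁, q₁) = (-1, 5) − 0.125·(-4, 40) = (-0.5, 0)
(p₂, q₂) = (-0.5, 0) − 0.125·(-2, 0) = (-0.25, 0)
(p₃, q₃) = (-0.25, 0) − 0.125·(-1, 0) = (-0.125, 0)
q = 0

0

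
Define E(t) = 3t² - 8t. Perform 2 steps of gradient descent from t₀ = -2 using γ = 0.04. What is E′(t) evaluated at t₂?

-11.552

E′(t) = 6t - 8
Step 1: E′(-2) = -20; t₁ = -2 − 0.04·(-20) = -1.2
Step 2: E′(-1.2) = -15.2; t₂ = -1.2 − 0.04·(-15.2) = -0.592
E′(t) at (-0.592) = -11.552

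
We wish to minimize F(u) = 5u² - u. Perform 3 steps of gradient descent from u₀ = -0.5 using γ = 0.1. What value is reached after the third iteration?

0.1

F′(u) = 10u - 1
Step 1: F′(-0.5) = -6; u₁ = -0.5 − 0.1·(-6) = 0.1
Step 2: F′(0.1) = 0; u₂ = 0.1 − 0.1·0 = 0.1
Step 3: F′(0.1) = 0; u₃ = 0.1 − 0.1·0 = 0.1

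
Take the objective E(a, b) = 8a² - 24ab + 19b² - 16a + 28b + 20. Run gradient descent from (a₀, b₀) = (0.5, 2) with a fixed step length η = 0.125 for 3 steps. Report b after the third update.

-310.34375

∇E = (16a - 24b - 16, -24a + 38b + 28)
Step 1: at (0.5, 2), ∇E = (-56, 92) → (0.5, 2) − 0.125·(-56, 92) = (7.5, -9.5)
Step 2: at (7.5, -9.5), ∇E = (332, -513) → (7.5, -9.5) − 0.125·(332, -513) = (-34, 54.625)
Step 3: at (-34, 54.625), ∇E = (-1871, 2919.75) → (-34, 54.625) − 0.125·(-1871, 2919.75) = (199.875, -310.34375)
b = -310.34375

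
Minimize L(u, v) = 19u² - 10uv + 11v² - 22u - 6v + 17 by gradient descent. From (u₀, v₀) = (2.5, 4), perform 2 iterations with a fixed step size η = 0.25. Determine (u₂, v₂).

∇L = (38u - 10v - 22, -10u + 22v - 6)
Step 1: at (2.5, 4), ∇L = (33, 57) → (2.5, 4) − 0.25·(33, 57) = (-5.75, -10.25)
Step 2: at (-5.75, -10.25), ∇L = (-138, -174) → (-5.75, -10.25) − 0.25·(-138, -174) = (28.75, 33.25)

(28.75, 33.25)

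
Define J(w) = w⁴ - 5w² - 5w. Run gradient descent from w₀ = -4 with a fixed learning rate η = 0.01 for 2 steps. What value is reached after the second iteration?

J′(w) = 4w³ - 10w - 5
Step 1: J′(-4) = -221; w₁ = -4 − 0.01·(-221) = -1.79
Step 2: J′(-1.79) = -10.041356; w₂ = -1.79 − 0.01·(-10.041356) = -1.68958644

-1.68958644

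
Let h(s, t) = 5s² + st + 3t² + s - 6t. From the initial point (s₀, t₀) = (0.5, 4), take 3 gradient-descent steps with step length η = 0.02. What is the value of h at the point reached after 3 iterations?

∇h = (10s + t + 1, s + 6t - 6)
(s₁, t₁) = (0.5, 4) − 0.02·(10, 18.5) = (0.3, 3.63)
(s₂, t₂) = (0.3, 3.63) − 0.02·(7.63, 16.08) = (0.1474, 3.3084)
(s₃, t₃) = (0.1474, 3.3084) − 0.02·(5.7824, 13.9978) = (0.031752, 3.028444)
h(0.031752, 3.028444) = 9.476707284816

9.476707284816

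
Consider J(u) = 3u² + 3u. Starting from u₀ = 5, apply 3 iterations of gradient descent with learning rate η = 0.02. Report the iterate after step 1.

J′(u) = 6u + 3
Step 1: J′(5) = 33; u₁ = 5 − 0.02·33 = 4.34

4.34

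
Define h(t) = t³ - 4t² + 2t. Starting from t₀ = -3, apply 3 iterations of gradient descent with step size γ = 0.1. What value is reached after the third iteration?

h′(t) = 3t² - 8t + 2
Step 1: h′(-3) = 53; t₁ = -3 − 0.1·53 = -8.3
Step 2: h′(-8.3) = 275.07; t₂ = -8.3 − 0.1·275.07 = -35.807
Step 3: h′(-35.807) = 4134.879747; t₃ = -35.807 − 0.1·4134.879747 = -449.2949747

-449.2949747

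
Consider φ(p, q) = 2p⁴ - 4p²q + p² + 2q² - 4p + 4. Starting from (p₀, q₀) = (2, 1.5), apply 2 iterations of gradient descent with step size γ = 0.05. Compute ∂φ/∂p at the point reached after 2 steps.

∇φ = (8p³ - 8pq + 2p - 4, -4p² + 4q)
(p₁, q₁) = (2, 1.5) − 0.05·(40, -10) = (0, 2)
(p₂, q₂) = (0, 2) − 0.05·(-4, 8) = (0.2, 1.6)
∂φ/∂p at (0.2, 1.6) = -6.096

-6.096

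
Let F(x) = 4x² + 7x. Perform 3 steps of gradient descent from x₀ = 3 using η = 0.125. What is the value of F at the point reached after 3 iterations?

-3.0625

F′(x) = 8x + 7
x₁ = 3 − 0.125·31 = -0.875
x₂ = -0.875 − 0.125·0 = -0.875
x₃ = -0.875 − 0.125·0 = -0.875
F(-0.875) = -3.0625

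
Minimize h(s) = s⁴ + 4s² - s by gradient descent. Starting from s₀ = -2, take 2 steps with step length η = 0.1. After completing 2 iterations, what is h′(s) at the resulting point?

h′(s) = 4s³ + 8s - 1
Step 1: h′(-2) = -49; s₁ = -2 − 0.1·(-49) = 2.9
Step 2: h′(2.9) = 119.756; s₂ = 2.9 − 0.1·119.756 = -9.0756
h′(s) at (-9.0756) = -3063.706987204864

-3063.706987204864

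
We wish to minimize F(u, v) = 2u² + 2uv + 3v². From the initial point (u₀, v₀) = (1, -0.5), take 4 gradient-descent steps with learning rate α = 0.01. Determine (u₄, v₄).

(0.885842, -0.460078)

∇F = (4u + 2v, 2u + 6v)
Step 1: at (1, -0.5), ∇F = (3, -1) → (1, -0.5) − 0.01·(3, -1) = (0.97, -0.49)
Step 2: at (0.97, -0.49), ∇F = (2.9, -1) → (0.97, -0.49) − 0.01·(2.9, -1) = (0.941, -0.48)
Step 3: at (0.941, -0.48), ∇F = (2.804, -0.998) → (0.941, -0.48) − 0.01·(2.804, -0.998) = (0.91296, -0.47002)
Step 4: at (0.91296, -0.47002), ∇F = (2.7118, -0.9942) → (0.91296, -0.47002) − 0.01·(2.7118, -0.9942) = (0.885842, -0.460078)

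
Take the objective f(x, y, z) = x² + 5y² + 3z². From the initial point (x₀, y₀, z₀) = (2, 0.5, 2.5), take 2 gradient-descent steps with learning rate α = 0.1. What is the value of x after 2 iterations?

∇f = (2x, 10y, 6z)
(x₁, y₁, z₁) = (2, 0.5, 2.5) − 0.1·(4, 5, 15) = (1.6, 0, 1)
(x₂, y₂, z₂) = (1.6, 0, 1) − 0.1·(3.2, 0, 6) = (1.28, 0, 0.4)
x = 1.28

1.28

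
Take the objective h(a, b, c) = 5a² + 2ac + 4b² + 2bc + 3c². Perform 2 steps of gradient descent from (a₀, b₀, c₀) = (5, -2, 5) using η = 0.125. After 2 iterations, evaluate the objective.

∇h = (10a + 2c, 8b + 2c, 2a + 2b + 6c)
(a₁, b₁, c₁) = (5, -2, 5) − 0.125·(60, -6, 36) = (-2.5, -1.25, 0.5)
(a₂, b₂, c₂) = (-2.5, -1.25, 0.5) − 0.125·(-24, -9, -4.5) = (0.5, -0.125, 1.0625)
h(0.5, -0.125, 1.0625) = 5.49609375

5.49609375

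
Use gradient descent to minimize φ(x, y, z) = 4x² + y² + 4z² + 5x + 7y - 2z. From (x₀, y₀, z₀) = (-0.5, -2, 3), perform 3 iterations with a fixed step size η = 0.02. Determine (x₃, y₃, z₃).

∇φ = (8x + 5, 2y + 7, 8z - 2)
(x₁, y₁, z₁) = (-0.5, -2, 3) − 0.02·(1, 3, 22) = (-0.52, -2.06, 2.56)
(x₂, y₂, z₂) = (-0.52, -2.06, 2.56) − 0.02·(0.84, 2.88, 18.48) = (-0.5368, -2.1176, 2.1904)
(x₃, y₃, z₃) = (-0.5368, -2.1176, 2.1904) − 0.02·(0.7056, 2.7648, 15.5232) = (-0.550912, -2.172896, 1.879936)

(-0.550912, -2.172896, 1.879936)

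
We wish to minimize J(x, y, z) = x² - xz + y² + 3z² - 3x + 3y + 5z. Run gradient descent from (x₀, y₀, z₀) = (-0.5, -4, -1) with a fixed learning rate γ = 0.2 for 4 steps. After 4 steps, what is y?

∇J = (2x - z - 3, 2y + 3, -x + 6z + 5)
Step 1: at (-0.5, -4, -1), ∇J = (-3, -5, -0.5) → (-0.5, -4, -1) − 0.2·(-3, -5, -0.5) = (0.1, -3, -0.9)
Step 2: at (0.1, -3, -0.9), ∇J = (-1.9, -3, -0.5) → (0.1, -3, -0.9) − 0.2·(-1.9, -3, -0.5) = (0.48, -2.4, -0.8)
Step 3: at (0.48, -2.4, -0.8), ∇J = (-1.24, -1.8, -0.28) → (0.48, -2.4, -0.8) − 0.2·(-1.24, -1.8, -0.28) = (0.728, -2.04, -0.744)
Step 4: at (0.728, -2.04, -0.744), ∇J = (-0.8, -1.08, -0.192) → (0.728, -2.04, -0.744) − 0.2·(-0.8, -1.08, -0.192) = (0.888, -1.824, -0.7056)
y = -1.824

-1.824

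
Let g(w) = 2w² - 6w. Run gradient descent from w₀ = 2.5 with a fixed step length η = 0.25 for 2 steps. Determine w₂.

g′(w) = 4w - 6
w₁ = 2.5 − 0.25·4 = 1.5
w₂ = 1.5 − 0.25·0 = 1.5

1.5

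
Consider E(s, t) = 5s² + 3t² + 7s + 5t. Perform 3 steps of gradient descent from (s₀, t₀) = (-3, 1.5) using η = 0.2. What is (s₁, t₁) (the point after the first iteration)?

(1.6, -1.3)

∇E = (10s + 7, 6t + 5)
(s₁, t₁) = (-3, 1.5) − 0.2·(-23, 14) = (1.6, -1.3)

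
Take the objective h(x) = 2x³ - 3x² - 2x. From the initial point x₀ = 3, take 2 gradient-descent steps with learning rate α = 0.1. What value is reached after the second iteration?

-0.536

h′(x) = 6x² - 6x - 2
Step 1: h′(3) = 34; x₁ = 3 − 0.1·34 = -0.4
Step 2: h′(-0.4) = 1.36; x₂ = -0.4 − 0.1·1.36 = -0.536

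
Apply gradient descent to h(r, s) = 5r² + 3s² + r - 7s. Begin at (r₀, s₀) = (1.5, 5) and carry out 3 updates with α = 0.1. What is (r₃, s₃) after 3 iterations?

(-0.1, 1.412)

∇h = (10r + 1, 6s - 7)
(r₁, s₁) = (1.5, 5) − 0.1·(16, 23) = (-0.1, 2.7)
(r₂, s₂) = (-0.1, 2.7) − 0.1·(0, 9.2) = (-0.1, 1.78)
(r₃, s₃) = (-0.1, 1.78) − 0.1·(0, 3.68) = (-0.1, 1.412)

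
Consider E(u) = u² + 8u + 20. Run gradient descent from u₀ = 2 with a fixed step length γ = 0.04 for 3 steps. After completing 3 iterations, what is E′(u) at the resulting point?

9.344256

E′(u) = 2u + 8
Step 1: E′(2) = 12; u₁ = 2 − 0.04·12 = 1.52
Step 2: E′(1.52) = 11.04; u₂ = 1.52 − 0.04·11.04 = 1.0784
Step 3: E′(1.0784) = 10.1568; u₃ = 1.0784 − 0.04·10.1568 = 0.672128
E′(u) at (0.672128) = 9.344256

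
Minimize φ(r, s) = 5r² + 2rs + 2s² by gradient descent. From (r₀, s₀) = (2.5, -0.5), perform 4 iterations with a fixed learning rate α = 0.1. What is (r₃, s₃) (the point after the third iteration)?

(0.1, -0.332)

∇φ = (10r + 2s, 2r + 4s)
(r₁, s₁) = (2.5, -0.5) − 0.1·(24, 3) = (0.1, -0.8)
(r₂, s₂) = (0.1, -0.8) − 0.1·(-0.6, -3) = (0.16, -0.5)
(r₃, s₃) = (0.16, -0.5) − 0.1·(0.6, -1.68) = (0.1, -0.332)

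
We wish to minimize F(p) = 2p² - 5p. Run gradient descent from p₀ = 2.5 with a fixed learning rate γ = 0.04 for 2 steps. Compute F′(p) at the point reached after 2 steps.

F′(p) = 4p - 5
p₁ = 2.5 − 0.04·5 = 2.3
p₂ = 2.3 − 0.04·4.2 = 2.132
F′(p) at (2.132) = 3.528

3.528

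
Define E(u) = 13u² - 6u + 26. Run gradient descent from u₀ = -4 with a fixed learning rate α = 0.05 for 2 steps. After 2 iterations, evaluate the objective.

E′(u) = 26u - 6
u₁ = -4 − 0.05·(-110) = 1.5
u₂ = 1.5 − 0.05·33 = -0.15
E(-0.15) = 27.1925

27.1925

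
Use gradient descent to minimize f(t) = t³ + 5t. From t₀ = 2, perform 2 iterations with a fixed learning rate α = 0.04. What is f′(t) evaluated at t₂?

7.489282015232

f′(t) = 3t² + 5
Step 1: f′(2) = 17; t₁ = 2 − 0.04·17 = 1.32
Step 2: f′(1.32) = 10.2272; t₂ = 1.32 − 0.04·10.2272 = 0.910912
f′(t) at (0.910912) = 7.489282015232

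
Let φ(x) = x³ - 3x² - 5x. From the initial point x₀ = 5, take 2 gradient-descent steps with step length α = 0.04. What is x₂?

3.0288

φ′(x) = 3x² - 6x - 5
x₁ = 5 − 0.04·40 = 3.4
x₂ = 3.4 − 0.04·9.28 = 3.0288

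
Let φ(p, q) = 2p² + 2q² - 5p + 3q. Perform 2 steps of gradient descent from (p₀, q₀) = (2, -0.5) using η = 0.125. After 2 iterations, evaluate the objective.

-4.171875

∇φ = (4p - 5, 4q + 3)
Step 1: at (2, -0.5), ∇φ = (3, 1) → (2, -0.5) − 0.125·(3, 1) = (1.625, -0.625)
Step 2: at (1.625, -0.625), ∇φ = (1.5, 0.5) → (1.625, -0.625) − 0.125·(1.5, 0.5) = (1.4375, -0.6875)
φ(1.4375, -0.6875) = -4.171875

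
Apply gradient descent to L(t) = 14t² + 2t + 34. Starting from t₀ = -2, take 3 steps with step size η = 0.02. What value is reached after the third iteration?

-0.235712

L′(t) = 28t + 2
Step 1: L′(-2) = -54; t₁ = -2 − 0.02·(-54) = -0.92
Step 2: L′(-0.92) = -23.76; t₂ = -0.92 − 0.02·(-23.76) = -0.4448
Step 3: L′(-0.4448) = -10.4544; t₃ = -0.4448 − 0.02·(-10.4544) = -0.235712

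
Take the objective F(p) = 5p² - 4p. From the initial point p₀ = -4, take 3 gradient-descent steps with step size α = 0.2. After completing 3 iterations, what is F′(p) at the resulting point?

44

F′(p) = 10p - 4
Step 1: F′(-4) = -44; p₁ = -4 − 0.2·(-44) = 4.8
Step 2: F′(4.8) = 44; p₂ = 4.8 − 0.2·44 = -4
Step 3: F′(-4) = -44; p₃ = -4 − 0.2·(-44) = 4.8
F′(p) at (4.8) = 44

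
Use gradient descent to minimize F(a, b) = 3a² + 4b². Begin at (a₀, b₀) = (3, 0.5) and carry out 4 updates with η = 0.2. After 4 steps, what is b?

∇F = (6a, 8b)
Step 1: at (3, 0.5), ∇F = (18, 4) → (3, 0.5) − 0.2·(18, 4) = (-0.6, -0.3)
Step 2: at (-0.6, -0.3), ∇F = (-3.6, -2.4) → (-0.6, -0.3) − 0.2·(-3.6, -2.4) = (0.12, 0.18)
Step 3: at (0.12, 0.18), ∇F = (0.72, 1.44) → (0.12, 0.18) − 0.2·(0.72, 1.44) = (-0.024, -0.108)
Step 4: at (-0.024, -0.108), ∇F = (-0.144, -0.864) → (-0.024, -0.108) − 0.2·(-0.144, -0.864) = (0.0048, 0.0648)
b = 0.0648

0.0648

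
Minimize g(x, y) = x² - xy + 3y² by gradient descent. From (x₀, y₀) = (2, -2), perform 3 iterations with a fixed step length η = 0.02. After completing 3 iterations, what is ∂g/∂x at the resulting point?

4.6036

∇g = (2x - y, -x + 6y)
Step 1: at (2, -2), ∇g = (6, -14) → (2, -2) − 0.02·(6, -14) = (1.88, -1.72)
Step 2: at (1.88, -1.72), ∇g = (5.48, -12.2) → (1.88, -1.72) − 0.02·(5.48, -12.2) = (1.7704, -1.476)
Step 3: at (1.7704, -1.476), ∇g = (5.0168, -10.6264) → (1.7704, -1.476) − 0.02·(5.0168, -10.6264) = (1.670064, -1.263472)
∂g/∂x at (1.670064, -1.263472) = 4.6036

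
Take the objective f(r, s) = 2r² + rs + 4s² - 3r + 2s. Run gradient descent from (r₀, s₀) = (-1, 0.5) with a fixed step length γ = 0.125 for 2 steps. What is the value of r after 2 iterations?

0.296875

∇f = (4r + s - 3, r + 8s + 2)
Step 1: at (-1, 0.5), ∇f = (-6.5, 5) → (-1, 0.5) − 0.125·(-6.5, 5) = (-0.1875, -0.125)
Step 2: at (-0.1875, -0.125), ∇f = (-3.875, 0.8125) → (-0.1875, -0.125) − 0.125·(-3.875, 0.8125) = (0.296875, -0.2265625)
r = 0.296875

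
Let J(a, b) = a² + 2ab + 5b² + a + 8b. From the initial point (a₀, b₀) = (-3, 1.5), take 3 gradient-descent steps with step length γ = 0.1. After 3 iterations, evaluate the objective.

0.832224

∇J = (2a + 2b + 1, 2a + 10b + 8)
Step 1: at (-3, 1.5), ∇J = (-2, 17) → (-3, 1.5) − 0.1·(-2, 17) = (-2.8, -0.2)
Step 2: at (-2.8, -0.2), ∇J = (-5, 0.4) → (-2.8, -0.2) − 0.1·(-5, 0.4) = (-2.3, -0.24)
Step 3: at (-2.3, -0.24), ∇J = (-4.08, 1) → (-2.3, -0.24) − 0.1·(-4.08, 1) = (-1.892, -0.34)
J(-1.892, -0.34) = 0.832224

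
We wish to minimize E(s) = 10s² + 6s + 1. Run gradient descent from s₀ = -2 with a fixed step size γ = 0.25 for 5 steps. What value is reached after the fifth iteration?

1740.5

E′(s) = 20s + 6
s₁ = -2 − 0.25·(-34) = 6.5
s₂ = 6.5 − 0.25·136 = -27.5
s₃ = -27.5 − 0.25·(-544) = 108.5
s₄ = 108.5 − 0.25·2176 = -435.5
s₅ = -435.5 − 0.25·(-8704) = 1740.5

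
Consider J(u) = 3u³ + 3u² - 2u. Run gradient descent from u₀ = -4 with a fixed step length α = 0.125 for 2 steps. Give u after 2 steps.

-399.9453125

J′(u) = 9u² + 6u - 2
Step 1: J′(-4) = 118; u₁ = -4 − 0.125·118 = -18.75
Step 2: J′(-18.75) = 3049.5625; u₂ = -18.75 − 0.125·3049.5625 = -399.9453125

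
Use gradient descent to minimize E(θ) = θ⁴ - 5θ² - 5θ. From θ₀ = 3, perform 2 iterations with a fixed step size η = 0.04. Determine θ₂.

E′(θ) = 4θ³ - 10θ - 5
θ₁ = 3 − 0.04·73 = 0.08
θ₂ = 0.08 − 0.04·(-5.797952) = 0.31191808

0.31191808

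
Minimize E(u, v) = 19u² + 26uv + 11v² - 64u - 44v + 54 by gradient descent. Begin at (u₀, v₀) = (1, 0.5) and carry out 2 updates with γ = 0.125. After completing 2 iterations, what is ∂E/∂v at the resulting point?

-327.75

∇E = (38u + 26v - 64, 26u + 22v - 44)
Step 1: at (1, 0.5), ∇E = (-13, -7) → (1, 0.5) − 0.125·(-13, -7) = (2.625, 1.375)
Step 2: at (2.625, 1.375), ∇E = (71.5, 54.5) → (2.625, 1.375) − 0.125·(71.5, 54.5) = (-6.3125, -5.4375)
∂E/∂v at (-6.3125, -5.4375) = -327.75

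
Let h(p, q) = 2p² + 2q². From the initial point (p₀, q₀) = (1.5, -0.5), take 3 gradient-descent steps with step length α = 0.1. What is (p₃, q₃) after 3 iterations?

(0.324, -0.108)

∇h = (4p, 4q)
(p₁, q₁) = (1.5, -0.5) − 0.1·(6, -2) = (0.9, -0.3)
(p₂, q₂) = (0.9, -0.3) − 0.1·(3.6, -1.2) = (0.54, -0.18)
(p₃, q₃) = (0.54, -0.18) − 0.1·(2.16, -0.72) = (0.324, -0.108)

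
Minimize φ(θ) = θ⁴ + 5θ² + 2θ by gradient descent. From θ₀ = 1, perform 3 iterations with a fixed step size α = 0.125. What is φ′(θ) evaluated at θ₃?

φ′(θ) = 4θ³ + 10θ + 2
Step 1: φ′(1) = 16; θ₁ = 1 − 0.125·16 = -1
Step 2: φ′(-1) = -12; θ₂ = -1 − 0.125·(-12) = 0.5
Step 3: φ′(0.5) = 7.5; θ₃ = 0.5 − 0.125·7.5 = -0.4375
φ′(θ) at (-0.4375) = -2.7099609375

-2.7099609375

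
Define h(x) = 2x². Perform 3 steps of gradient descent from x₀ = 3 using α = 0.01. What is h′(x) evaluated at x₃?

h′(x) = 4x
x₁ = 3 − 0.01·12 = 2.88
x₂ = 2.88 − 0.01·11.52 = 2.7648
x₃ = 2.7648 − 0.01·11.0592 = 2.654208
h′(x) at (2.654208) = 10.616832

10.616832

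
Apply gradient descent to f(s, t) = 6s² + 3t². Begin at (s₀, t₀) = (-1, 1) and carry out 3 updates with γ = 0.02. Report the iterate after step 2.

(-0.5776, 0.7744)

∇f = (12s, 6t)
Step 1: at (-1, 1), ∇f = (-12, 6) → (-1, 1) − 0.02·(-12, 6) = (-0.76, 0.88)
Step 2: at (-0.76, 0.88), ∇f = (-9.12, 5.28) → (-0.76, 0.88) − 0.02·(-9.12, 5.28) = (-0.5776, 0.7744)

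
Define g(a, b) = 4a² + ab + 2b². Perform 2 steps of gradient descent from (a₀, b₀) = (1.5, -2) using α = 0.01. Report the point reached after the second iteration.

(1.30735, -1.8716)

∇g = (8a + b, a + 4b)
Step 1: at (1.5, -2), ∇g = (10, -6.5) → (1.5, -2) − 0.01·(10, -6.5) = (1.4, -1.935)
Step 2: at (1.4, -1.935), ∇g = (9.265, -6.34) → (1.4, -1.935) − 0.01·(9.265, -6.34) = (1.30735, -1.8716)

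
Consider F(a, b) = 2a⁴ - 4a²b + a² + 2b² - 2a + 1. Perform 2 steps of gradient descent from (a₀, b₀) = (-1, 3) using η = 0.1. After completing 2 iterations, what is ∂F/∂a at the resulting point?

158.983289700352

∇F = (8a³ - 8ab + 2a - 2, -4a² + 4b)
(a₁, b₁) = (-1, 3) − 0.1·(12, 8) = (-2.2, 2.2)
(a₂, b₂) = (-2.2, 2.2) − 0.1·(-52.864, -10.56) = (3.0864, 3.256)
∂F/∂a at (3.0864, 3.256) = 158.983289700352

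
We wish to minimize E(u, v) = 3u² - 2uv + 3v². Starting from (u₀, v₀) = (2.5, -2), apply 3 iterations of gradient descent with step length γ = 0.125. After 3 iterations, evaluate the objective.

0.00390625

∇E = (6u - 2v, -2u + 6v)
(u₁, v₁) = (2.5, -2) − 0.125·(19, -17) = (0.125, 0.125)
(u₂, v₂) = (0.125, 0.125) − 0.125·(0.5, 0.5) = (0.0625, 0.0625)
(u₃, v₃) = (0.0625, 0.0625) − 0.125·(0.25, 0.25) = (0.03125, 0.03125)
E(0.03125, 0.03125) = 0.00390625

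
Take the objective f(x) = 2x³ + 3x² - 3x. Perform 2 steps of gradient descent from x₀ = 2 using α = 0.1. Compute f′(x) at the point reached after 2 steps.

-1.267464

f′(x) = 6x² + 6x - 3
x₁ = 2 − 0.1·33 = -1.3
x₂ = -1.3 − 0.1·(-0.66) = -1.234
f′(x) at (-1.234) = -1.267464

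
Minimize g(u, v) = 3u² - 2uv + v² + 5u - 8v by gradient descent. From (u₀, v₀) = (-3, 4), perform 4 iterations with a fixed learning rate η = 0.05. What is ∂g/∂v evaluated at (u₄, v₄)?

∇g = (6u - 2v + 5, -2u + 2v - 8)
(u₁, v₁) = (-3, 4) − 0.05·(-21, 6) = (-1.95, 3.7)
(u₂, v₂) = (-1.95, 3.7) − 0.05·(-14.1, 3.3) = (-1.245, 3.535)
(u₃, v₃) = (-1.245, 3.535) − 0.05·(-9.54, 1.56) = (-0.768, 3.457)
(u₄, v₄) = (-0.768, 3.457) − 0.05·(-6.522, 0.45) = (-0.4419, 3.4345)
∂g/∂v at (-0.4419, 3.4345) = -0.2472

-0.2472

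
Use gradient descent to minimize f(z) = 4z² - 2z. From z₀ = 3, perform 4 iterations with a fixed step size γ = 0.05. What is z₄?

0.6064

f′(z) = 8z - 2
Step 1: f′(3) = 22; z₁ = 3 − 0.05·22 = 1.9
Step 2: f′(1.9) = 13.2; z₂ = 1.9 − 0.05·13.2 = 1.24
Step 3: f′(1.24) = 7.92; z₃ = 1.24 − 0.05·7.92 = 0.844
Step 4: f′(0.844) = 4.752; z₄ = 0.844 − 0.05·4.752 = 0.6064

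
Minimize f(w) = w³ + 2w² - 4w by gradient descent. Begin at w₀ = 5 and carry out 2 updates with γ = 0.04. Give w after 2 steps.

1.080448

f′(w) = 3w² + 4w - 4
Step 1: f′(5) = 91; w₁ = 5 − 0.04·91 = 1.36
Step 2: f′(1.36) = 6.9888; w₂ = 1.36 − 0.04·6.9888 = 1.080448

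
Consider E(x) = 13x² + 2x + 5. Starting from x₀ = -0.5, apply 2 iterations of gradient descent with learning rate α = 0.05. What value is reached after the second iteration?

E′(x) = 26x + 2
Step 1: E′(-0.5) = -11; x₁ = -0.5 − 0.05·(-11) = 0.05
Step 2: E′(0.05) = 3.3; x₂ = 0.05 − 0.05·3.3 = -0.115

-0.115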